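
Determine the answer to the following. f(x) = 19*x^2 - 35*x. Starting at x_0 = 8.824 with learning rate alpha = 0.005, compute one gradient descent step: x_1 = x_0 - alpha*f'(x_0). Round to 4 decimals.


We compute the gradient at x_0 and apply the update.
f'(x) = 38*x - 35
f'(8.824) = 38*8.824 - 35 = 300.312
x_1 = 8.824 - 0.005*300.312 = 7.3224


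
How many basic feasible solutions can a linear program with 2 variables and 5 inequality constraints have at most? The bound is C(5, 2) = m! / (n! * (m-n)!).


Each vertex corresponds to some choice of n active constraints out of m, so the number of vertices is at most C(m, n) = m! / (n!(m-n)!).
m = 5, n = 2
Numerator: 5 * 4
Denominator: 2! = 2
C(5, 2) = 10


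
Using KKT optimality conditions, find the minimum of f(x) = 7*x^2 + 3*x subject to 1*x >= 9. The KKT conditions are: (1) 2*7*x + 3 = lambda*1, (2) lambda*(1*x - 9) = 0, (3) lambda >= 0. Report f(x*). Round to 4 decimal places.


Step 1: Try lambda = 0 (constraint inactive).
x_unc = -3/(2*7) = -0.2143
Check: 1*-0.2143 = -0.2143 < 9 -- violated!
Step 2: Constraint must be active: 1*x = 9
x* = 9/1 = 9.0
lambda = (2*7*9.0 + 3)/1 = 129.0
Step 3: Compute optimal value.
f(x*) = 7*9.0^2 + 3*9.0 = 594.0


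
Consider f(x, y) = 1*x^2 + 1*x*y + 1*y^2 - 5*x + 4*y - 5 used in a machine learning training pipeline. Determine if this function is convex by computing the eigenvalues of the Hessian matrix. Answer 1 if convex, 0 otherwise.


The Hessian of f(x,y) = 1*x^2 + 1*x*y + 1*y^2 - 5*x + 4*y - 5 is:
H = [[2, 1], [1, 2]]
Trace = 2 + 2 = 4
Determinant = 2*2 - (1)^2 = 3
Discriminant = (4)^2 - 4*3 = 4.0
Eigenvalues: lambda_1 = 1.0, lambda_2 = 3.0
The function is convex.

1


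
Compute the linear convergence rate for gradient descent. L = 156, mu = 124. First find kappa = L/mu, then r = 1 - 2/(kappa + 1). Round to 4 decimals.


Step 1: Compute the condition number.
kappa = L/mu = 156/124 = 1.2581
Step 2: Compute the convergence rate.
r = 1 - 2/(kappa + 1) = 1 - 2*mu/(L + mu) = (L - mu)/(L + mu) = 32/280 = 0.1143


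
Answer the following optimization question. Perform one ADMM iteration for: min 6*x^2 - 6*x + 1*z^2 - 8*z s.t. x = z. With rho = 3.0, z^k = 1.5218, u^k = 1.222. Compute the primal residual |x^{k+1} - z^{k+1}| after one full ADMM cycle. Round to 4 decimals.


ADMM iteration with rho = 3.0, z^k = 1.5218, u^k = 1.222
Step 1: x-update.
Minimize 6*x^2 - 6*x + (3.0/2)*(x - 1.5218 + 1.222)^2
FOC: (2*6 + 3.0)*x = 6 + 3.0*(1.5218 - 1.222)
x^{k+1} = 0.46
Step 2: z-update.
Minimize 1*z^2 - 8*z + (3.0/2)*(0.46 - z + 1.222)^2
FOC: (2*1 + 3.0)*z = 8 + 3.0*(0.46 + 1.222)
z^{k+1} = 2.6092
Step 3: u-update.
u^{k+1} = 1.222 + 0.46 - 2.6092 = -0.9272
Step 4: Primal residual = |0.46 - 2.6092| = 2.1492


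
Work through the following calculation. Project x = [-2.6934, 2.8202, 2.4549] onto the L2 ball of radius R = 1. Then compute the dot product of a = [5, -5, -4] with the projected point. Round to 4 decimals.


Step 1: Compute ||x|| (intermediates to 6 decimals).
||x|| = sqrt((-2.6934)^2 + 2.8202^2 + 2.4549^2) = 4.608087
Step 2: Project.
Since ||x|| > R, scale = R/||x|| = 1/4.608087 = 0.21701, proj(x) = scale * x
proj(x) = [-0.584495, 0.612012, 0.532738]
Step 3: Dot product.
a^T * proj(x) = 5*(-0.584495) - 5*0.612012 - 4*0.532738 = -8.1135


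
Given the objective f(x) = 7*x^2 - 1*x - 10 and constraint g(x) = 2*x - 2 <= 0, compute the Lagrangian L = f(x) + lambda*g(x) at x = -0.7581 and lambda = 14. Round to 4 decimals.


Step 1: Evaluate f(x).
f(-0.7581) = 7*(-0.7581)^2 - 1*(-0.7581) - 10 = -5.2189
Step 2: Evaluate g(x).
g(-0.7581) = 2*-0.7581 - 2 = -3.5162
Step 3: Compute Lagrangian.
L = -5.2189 + 14*-3.5162 = -54.4457


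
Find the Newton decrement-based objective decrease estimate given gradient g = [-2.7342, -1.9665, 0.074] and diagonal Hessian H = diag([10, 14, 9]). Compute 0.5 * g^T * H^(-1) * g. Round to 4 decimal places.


Step 1: H is diagonal, so H^(-1) * g = [-0.2734, -0.1405, 0.0082].
Step 2: g^T H^(-1) g = sum_i g_i^2 / H_ii
  = (-2.7342)^2/10 + (-1.9665)^2/14 + (0.074)^2/9
  = 0.7476 + 0.2762 + 0.0006 = 1.0244
Step 3: Objective decrease = 0.5 * g^T H^(-1) g = 0.5122


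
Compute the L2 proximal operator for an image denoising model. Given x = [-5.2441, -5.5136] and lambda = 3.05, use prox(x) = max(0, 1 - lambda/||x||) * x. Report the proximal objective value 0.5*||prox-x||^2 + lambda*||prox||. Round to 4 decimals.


Step 1: Compute ||x||.
||x|| = 7.6092
Step 2: Compute scaling factor.
scale = max(0, 1 - 3.05/7.6092) = 0.5992
Step 3: prox(x) = [-3.1421, -3.3036]
||prox(x)|| = 4.5592
Step 4: Proximal objective.
0.5*||prox-x||^2 = 4.6513
lambda*||prox|| = 13.9056
Total = 18.5569


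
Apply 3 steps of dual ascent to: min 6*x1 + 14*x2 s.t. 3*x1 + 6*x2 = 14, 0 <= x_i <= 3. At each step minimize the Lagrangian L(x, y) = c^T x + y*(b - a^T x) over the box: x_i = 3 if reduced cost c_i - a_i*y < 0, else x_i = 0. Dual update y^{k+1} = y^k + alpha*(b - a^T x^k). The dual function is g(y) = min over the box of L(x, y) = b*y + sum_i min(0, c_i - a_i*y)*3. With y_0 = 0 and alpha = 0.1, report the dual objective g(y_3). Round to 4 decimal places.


Dual ascent for LP: min 6*x1 + 14*x2, 3*x1 + 6*x2 = 14, 0 <= x_i <= 3
Step 1: y^k = 0.0, reduced costs: (6.0, 14.0)
  x^k = (0.0, 0.0), subgradient = b - a^T x = 14.0
  y^{k+1} = 0.0 + 0.1*14.0 = 1.4
Step 2: y^k = 1.4, reduced costs: (1.8, 5.6)
  x^k = (0.0, 0.0), subgradient = b - a^T x = 14.0
  y^{k+1} = 1.4 + 0.1*14.0 = 2.8
Step 3: y^k = 2.8, reduced costs: (-2.4, -2.8)
  x^k = (3.0, 3.0), subgradient = b - a^T x = -13.0
  y^{k+1} = 2.8 + 0.1*-13.0 = 1.5
Dual objective at y_3 = 1.5: reduced costs (1.5, 5.0), box minimizer x = (0.0, 0.0)
g(y_3) = b*y + (c1 - a1*y)*x1 + (c2 - a2*y)*x2 = 14*1.5 + 1.5*0.0 + 5.0*0.0 = 21.0 + 0.0 + 0.0 = 21.0


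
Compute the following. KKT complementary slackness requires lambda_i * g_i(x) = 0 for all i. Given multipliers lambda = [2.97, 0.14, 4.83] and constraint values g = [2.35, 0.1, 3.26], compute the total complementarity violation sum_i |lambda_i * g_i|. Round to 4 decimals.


KKT complementary slackness check:
lambda_1 * g_1 = 2.97 * 2.35 = 6.9795
lambda_2 * g_2 = 0.14 * 0.1 = 0.014
lambda_3 * g_3 = 4.83 * 3.26 = 15.7458
Total violation = 6.9795 + 0.014 + 15.7458 = 22.7393


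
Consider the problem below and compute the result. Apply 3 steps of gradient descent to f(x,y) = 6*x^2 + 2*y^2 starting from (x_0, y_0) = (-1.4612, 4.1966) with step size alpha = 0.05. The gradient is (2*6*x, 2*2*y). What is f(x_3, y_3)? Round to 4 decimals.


Gradient descent on f(x,y) = 6*x^2 + 2*y^2.
Starting point: (-1.4612, 4.1966), alpha = 0.05
Step 1: grad_x = 2*6*-1.4612 = -17.5344, grad_y = 2*2*4.1966 = 16.7864
  x_1 = -1.4612 - 0.05*-17.5344 = -0.5845
  y_1 = 4.1966 - 0.05*16.7864 = 3.3573
Step 2: grad_x = 2*6*-0.5845 = -7.0138, grad_y = 2*2*3.3573 = 13.4291
  x_2 = -0.5845 - 0.05*-7.0138 = -0.2338
  y_2 = 3.3573 - 0.05*13.4291 = 2.6858
Step 3: grad_x = 2*6*-0.2338 = -2.8055, grad_y = 2*2*2.6858 = 10.7433
  x_3 = -0.2338 - 0.05*-2.8055 = -0.0935
  y_3 = 2.6858 - 0.05*10.7433 = 2.1487
f(-0.0935, 2.1487) = 6*(-0.0935)^2 + 2*2.1487^2 = 9.2859


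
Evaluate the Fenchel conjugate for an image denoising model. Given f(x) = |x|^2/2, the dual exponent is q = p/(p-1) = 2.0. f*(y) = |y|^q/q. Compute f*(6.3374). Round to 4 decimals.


The conjugate exponent q satisfies 1/p + 1/q = 1.
p = 2, so q = 2/(2 - 1) = 2.0
|y|^q = 6.3374^2.0 = 40.1626
f*(6.3374) = 40.1626 / 2.0 = 20.0813


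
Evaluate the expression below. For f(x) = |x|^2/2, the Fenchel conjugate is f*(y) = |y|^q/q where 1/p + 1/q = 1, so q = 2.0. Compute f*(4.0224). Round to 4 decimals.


The conjugate exponent q satisfies 1/p + 1/q = 1.
p = 2, so q = 2/(2 - 1) = 2.0
|y|^q = 4.0224^2.0 = 16.1797
f*(4.0224) = 16.1797 / 2.0 = 8.0899


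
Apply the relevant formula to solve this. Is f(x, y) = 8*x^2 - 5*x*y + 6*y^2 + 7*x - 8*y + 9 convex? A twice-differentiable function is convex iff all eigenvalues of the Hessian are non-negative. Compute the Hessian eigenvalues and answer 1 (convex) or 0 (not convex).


The Hessian of f(x,y) = 8*x^2 - 5*x*y + 6*y^2 + 7*x - 8*y + 9 is:
H = [[16, -5], [-5, 12]]
Trace = 16 + 12 = 28
Determinant = 16*12 - (-5)^2 = 167
Discriminant = (28)^2 - 4*167 = 116.0
Eigenvalues: lambda_1 = 8.6148, lambda_2 = 19.3852
The function is convex.

1


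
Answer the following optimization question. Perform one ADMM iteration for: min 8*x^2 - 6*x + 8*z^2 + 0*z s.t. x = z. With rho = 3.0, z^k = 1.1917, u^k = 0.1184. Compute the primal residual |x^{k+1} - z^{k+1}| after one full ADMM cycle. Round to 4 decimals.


ADMM iteration with rho = 3.0, z^k = 1.1917, u^k = 0.1184
Step 1: x-update.
Minimize 8*x^2 - 6*x + (3.0/2)*(x - 1.1917 + 0.1184)^2
FOC: (2*8 + 3.0)*x = 6 + 3.0*(1.1917 - 0.1184)
x^{k+1} = 0.4853
Step 2: z-update.
Minimize 8*z^2 + 0*z + (3.0/2)*(0.4853 - z + 0.1184)^2
FOC: (2*8 + 3.0)*z = 0 + 3.0*(0.4853 + 0.1184)
z^{k+1} = 0.0953
Step 3: u-update.
u^{k+1} = 0.1184 + 0.4853 - 0.0953 = 0.5083
Step 4: Primal residual = |0.4853 - 0.0953| = 0.3899


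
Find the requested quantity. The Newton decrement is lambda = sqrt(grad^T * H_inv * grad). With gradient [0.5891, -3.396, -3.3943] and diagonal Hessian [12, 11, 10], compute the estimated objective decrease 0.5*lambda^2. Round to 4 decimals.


Step 1: H is diagonal, so H^(-1) * g = [0.0491, -0.3087, -0.3394].
Step 2: g^T H^(-1) g = sum_i g_i^2 / H_ii
  = (0.5891)^2/12 + (-3.396)^2/11 + (-3.3943)^2/10
  = 0.0289 + 1.0484 + 1.1521 = 2.2295
Step 3: Objective decrease = 0.5 * g^T H^(-1) g = 1.1147


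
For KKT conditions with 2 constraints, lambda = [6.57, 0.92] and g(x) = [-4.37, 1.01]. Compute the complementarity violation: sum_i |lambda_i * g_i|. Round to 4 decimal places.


KKT complementary slackness check:
lambda_1 * g_1 = 6.57 * -4.37 = -28.7109
lambda_2 * g_2 = 0.92 * 1.01 = 0.9292
Total violation = 28.7109 + 0.9292 = 29.6401


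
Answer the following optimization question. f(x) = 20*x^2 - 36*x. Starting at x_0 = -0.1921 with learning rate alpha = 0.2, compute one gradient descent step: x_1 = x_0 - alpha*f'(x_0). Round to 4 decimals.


We compute the gradient at x_0 and apply the update.
f'(x) = 40*x - 36
f'(-0.1921) = 40*-0.1921 - 36 = -43.684
x_1 = -0.1921 - 0.2*-43.684 = 8.5447


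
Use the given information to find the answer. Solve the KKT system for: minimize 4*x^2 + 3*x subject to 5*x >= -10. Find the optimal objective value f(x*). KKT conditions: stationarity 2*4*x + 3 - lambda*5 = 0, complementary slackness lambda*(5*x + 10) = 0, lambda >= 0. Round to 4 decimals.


Step 1: Try lambda = 0 (constraint inactive).
Stationarity: 2*4*x + 3 = 0
x* = -3/(2*4) = -0.375
Check constraint: 5*-0.375 = -1.875 >= -10 -- satisfied.
Step 2: Compute optimal value.
f(x*) = 4*(-0.375)^2 + 3*(-0.375) = -0.5625


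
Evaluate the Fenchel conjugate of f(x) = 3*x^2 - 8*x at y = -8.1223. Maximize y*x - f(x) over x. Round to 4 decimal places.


f*(y) = sup_x {y*x - a*x^2 - b*x} = sup_x {(y-b)*x - a*x^2}
FOC: (y - b) - 2a*x = 0 => x* = (y - b)/(2a)
x* = (-8.1223 + 8)/(2*3) = -0.0204
f*(-8.1223) = (y-b)^2/(4a) = (-8.1223 + 8)^2/(4*3)
= 0.015/12 = 0.0012


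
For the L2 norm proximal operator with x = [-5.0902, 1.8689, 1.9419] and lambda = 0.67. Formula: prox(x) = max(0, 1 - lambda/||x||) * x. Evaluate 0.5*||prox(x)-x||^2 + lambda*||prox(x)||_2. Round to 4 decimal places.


Step 1: Compute ||x||.
||x|| = 5.7597
Step 2: Compute scaling factor.
scale = max(0, 1 - 0.67/5.7597) = 0.8837
Step 3: prox(x) = [-4.4981, 1.6515, 1.716]
||prox(x)|| = 5.0897
Step 4: Proximal objective.
0.5*||prox-x||^2 = 0.2245
lambda*||prox|| = 3.4101
Total = 3.6345


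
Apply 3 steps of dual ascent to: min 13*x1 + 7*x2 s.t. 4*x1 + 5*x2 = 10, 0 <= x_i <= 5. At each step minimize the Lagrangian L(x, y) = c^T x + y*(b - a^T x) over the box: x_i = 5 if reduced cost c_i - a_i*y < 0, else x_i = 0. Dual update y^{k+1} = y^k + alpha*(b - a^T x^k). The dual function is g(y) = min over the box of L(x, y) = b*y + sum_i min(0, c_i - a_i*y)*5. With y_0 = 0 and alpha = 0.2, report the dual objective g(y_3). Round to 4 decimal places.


Dual ascent for LP: min 13*x1 + 7*x2, 4*x1 + 5*x2 = 10, 0 <= x_i <= 5
Step 1: y^k = 0.0, reduced costs: (13.0, 7.0)
  x^k = (0.0, 0.0), subgradient = b - a^T x = 10.0
  y^{k+1} = 0.0 + 0.2*10.0 = 2.0
Step 2: y^k = 2.0, reduced costs: (5.0, -3.0)
  x^k = (0.0, 5.0), subgradient = b - a^T x = -15.0
  y^{k+1} = 2.0 + 0.2*-15.0 = -1.0
Step 3: y^k = -1.0, reduced costs: (17.0, 12.0)
  x^k = (0.0, 0.0), subgradient = b - a^T x = 10.0
  y^{k+1} = -1.0 + 0.2*10.0 = 1.0
Dual objective at y_3 = 1.0: reduced costs (9.0, 2.0), box minimizer x = (0.0, 0.0)
g(y_3) = b*y + (c1 - a1*y)*x1 + (c2 - a2*y)*x2 = 10*1.0 + 9.0*0.0 + 2.0*0.0 = 10.0 + 0.0 + 0.0 = 10.0


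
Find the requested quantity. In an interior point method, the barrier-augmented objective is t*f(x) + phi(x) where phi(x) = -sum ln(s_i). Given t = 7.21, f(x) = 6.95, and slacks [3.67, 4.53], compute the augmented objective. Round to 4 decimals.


Step 1: Compute log-barrier.
ln values: [1.3002, 1.5107]
phi = -(1.3002 + 1.5107) = -2.8109
Step 2: Compute augmented objective.
t*f(x) = 7.21*6.95 = 50.1095
Total = 50.1095 - 2.8109 = 47.2986


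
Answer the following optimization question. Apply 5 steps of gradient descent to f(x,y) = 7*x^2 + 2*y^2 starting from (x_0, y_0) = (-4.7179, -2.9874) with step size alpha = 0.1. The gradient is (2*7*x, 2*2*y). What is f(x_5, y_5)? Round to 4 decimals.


Gradient descent on f(x,y) = 7*x^2 + 2*y^2.
Starting point: (-4.7179, -2.9874), alpha = 0.1
Step 1: grad_x = 2*7*-4.7179 = -66.0506, grad_y = 2*2*-2.9874 = -11.9496
  x_1 = -4.7179 - 0.1*-66.0506 = 1.8872
  y_1 = -2.9874 - 0.1*-11.9496 = -1.7924
Step 2: grad_x = 2*7*1.8872 = 26.4202, grad_y = 2*2*-1.7924 = -7.1698
  x_2 = 1.8872 - 0.1*26.4202 = -0.7549
  y_2 = -1.7924 - 0.1*-7.1698 = -1.0755
Step 3: grad_x = 2*7*-0.7549 = -10.5681, grad_y = 2*2*-1.0755 = -4.3019
  x_3 = -0.7549 - 0.1*-10.5681 = 0.3019
  y_3 = -1.0755 - 0.1*-4.3019 = -0.6453
Step 4: grad_x = 2*7*0.3019 = 4.2272, grad_y = 2*2*-0.6453 = -2.5811
  x_4 = 0.3019 - 0.1*4.2272 = -0.1208
  y_4 = -0.6453 - 0.1*-2.5811 = -0.3872
Step 5: grad_x = 2*7*-0.1208 = -1.6909, grad_y = 2*2*-0.3872 = -1.5487
  x_5 = -0.1208 - 0.1*-1.6909 = 0.0483
  y_5 = -0.3872 - 0.1*-1.5487 = -0.2323
f(0.0483, -0.2323) = 7*0.0483^2 + 2*(-0.2323)^2 = 0.1243


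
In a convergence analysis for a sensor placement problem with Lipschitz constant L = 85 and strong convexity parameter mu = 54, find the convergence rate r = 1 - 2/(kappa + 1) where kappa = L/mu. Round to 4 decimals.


Step 1: Compute the condition number.
kappa = L/mu = 85/54 = 1.5741
Step 2: Compute the convergence rate.
r = 1 - 2/(kappa + 1) = 1 - 2*mu/(L + mu) = (L - mu)/(L + mu) = 31/139 = 0.223


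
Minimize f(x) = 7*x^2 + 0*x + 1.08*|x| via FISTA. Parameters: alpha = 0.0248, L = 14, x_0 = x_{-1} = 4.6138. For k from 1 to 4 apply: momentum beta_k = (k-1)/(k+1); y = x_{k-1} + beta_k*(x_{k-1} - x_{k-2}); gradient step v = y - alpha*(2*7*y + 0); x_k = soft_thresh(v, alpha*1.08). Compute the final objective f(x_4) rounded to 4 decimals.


FISTA on f(x) = 7*x^2 + 0*x + 1.08*|x|
L = 14, alpha = 0.0248
Iteration 1: beta = 0.0, y = 4.6138 + 0.0*(4.6138 - 4.6138) = 4.6138
  grad(y) = 64.5932, v = y - alpha*grad = 3.0119
  prox(v) = soft_thresh(3.0119, 0.0268) = 2.9851
Iteration 2: beta = 0.3333, y = 2.9851 + 0.3333*(2.9851 - 4.6138) = 2.4422
  grad(y) = 34.1909, v = y - alpha*grad = 1.5943
  prox(v) = soft_thresh(1.5943, 0.0268) = 1.5675
Iteration 3: beta = 0.5, y = 1.5675 + 0.5*(1.5675 - 2.9851) = 0.8587
  grad(y) = 12.0215, v = y - alpha*grad = 0.5605
  prox(v) = soft_thresh(0.5605, 0.0268) = 0.5338
Iteration 4: beta = 0.6, y = 0.5338 + 0.6*(0.5338 - 1.5675) = -0.0865
  grad(y) = -1.2106, v = y - alpha*grad = -0.0564
  prox(v) = soft_thresh(-0.0564, 0.0268) = -0.0297
f(x_4) = 7*(-0.0297)^2 + 0*(-0.0297) + 1.08*|-0.0297| = 0.0382


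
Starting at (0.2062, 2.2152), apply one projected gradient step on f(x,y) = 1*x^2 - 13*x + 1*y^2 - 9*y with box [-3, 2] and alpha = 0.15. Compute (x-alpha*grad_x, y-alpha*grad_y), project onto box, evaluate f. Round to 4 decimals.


Step 1: Compute gradient at (0.2062, 2.2152).
grad_x = 2*1*0.2062 - 13 = -12.5876
grad_y = 2*1*2.2152 - 9 = -4.5696
Step 2: Gradient step.
x_raw = 0.2062 - 0.15*-12.5876 = 2.0943
y_raw = 2.2152 - 0.15*-4.5696 = 2.9006
Step 3: Project onto [-3, 2].
x_proj = clip(2.0943) = 2.0
y_proj = clip(2.9006) = 2.0
Step 4: Evaluate f.
f(2.0, 2.0) = -36.0


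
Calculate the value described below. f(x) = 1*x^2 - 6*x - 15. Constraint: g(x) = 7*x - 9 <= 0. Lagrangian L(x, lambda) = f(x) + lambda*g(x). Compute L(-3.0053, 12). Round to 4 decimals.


Step 1: Evaluate f(x).
f(-3.0053) = 1*(-3.0053)^2 - 6*(-3.0053) - 15 = 12.0636
Step 2: Evaluate g(x).
g(-3.0053) = 7*-3.0053 - 9 = -30.0371
Step 3: Compute Lagrangian.
L = 12.0636 + 12*-30.0371 = -348.3816


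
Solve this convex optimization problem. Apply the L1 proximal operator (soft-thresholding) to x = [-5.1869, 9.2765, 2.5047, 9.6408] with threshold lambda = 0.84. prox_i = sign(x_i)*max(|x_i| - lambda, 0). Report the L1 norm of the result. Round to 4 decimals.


Soft-thresholding with lambda = 0.84:
prox(-5.1869) = sign(-5.1869)*max(|-5.1869| - 0.84, 0) = -4.3469
prox(9.2765) = sign(9.2765)*max(|9.2765| - 0.84, 0) = 8.4365
prox(2.5047) = sign(2.5047)*max(|2.5047| - 0.84, 0) = 1.6647
prox(9.6408) = sign(9.6408)*max(|9.6408| - 0.84, 0) = 8.8008
prox(x) = [-4.3469, 8.4365, 1.6647, 8.8008]
||prox(x)||_1 = 4.3469 + 8.4365 + 1.6647 + 8.8008 = 23.2489


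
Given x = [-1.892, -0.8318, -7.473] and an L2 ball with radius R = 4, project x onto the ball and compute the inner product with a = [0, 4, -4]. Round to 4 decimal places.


Step 1: Compute ||x|| (intermediates to 6 decimals).
||x|| = sqrt((-1.892)^2 + (-0.8318)^2 + (-7.473)^2) = 7.753534
Step 2: Project.
Since ||x|| > R, scale = R/||x|| = 4/7.753534 = 0.515894, proj(x) = scale * x
proj(x) = [-0.976071, -0.429121, -3.855276]
Step 3: Dot product.
a^T * proj(x) = 0*(-0.976071) + 4*(-0.429121) - 4*(-3.855276) = 13.7046


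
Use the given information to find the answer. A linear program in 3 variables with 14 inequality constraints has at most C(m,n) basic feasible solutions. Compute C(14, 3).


Each vertex corresponds to some choice of n active constraints out of m, so the number of vertices is at most C(m, n) = m! / (n!(m-n)!).
m = 14, n = 3
Numerator: 14 * 13 * 12
Denominator: 3! = 6
C(14, 3) = 364


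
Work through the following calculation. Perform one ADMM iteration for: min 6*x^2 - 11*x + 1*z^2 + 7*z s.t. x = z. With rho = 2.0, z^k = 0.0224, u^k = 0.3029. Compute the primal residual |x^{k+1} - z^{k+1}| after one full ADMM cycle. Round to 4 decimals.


ADMM iteration with rho = 2.0, z^k = 0.0224, u^k = 0.3029
Step 1: x-update.
Minimize 6*x^2 - 11*x + (2.0/2)*(x - 0.0224 + 0.3029)^2
FOC: (2*6 + 2.0)*x = 11 + 2.0*(0.0224 - 0.3029)
x^{k+1} = 0.7456
Step 2: z-update.
Minimize 1*z^2 + 7*z + (2.0/2)*(0.7456 - z + 0.3029)^2
FOC: (2*1 + 2.0)*z = -7 + 2.0*(0.7456 + 0.3029)
z^{k+1} = -1.2257
Step 3: u-update.
u^{k+1} = 0.3029 + 0.7456 + 1.2257 = 2.2743
Step 4: Primal residual = |0.7456 + 1.2257| = 1.9714


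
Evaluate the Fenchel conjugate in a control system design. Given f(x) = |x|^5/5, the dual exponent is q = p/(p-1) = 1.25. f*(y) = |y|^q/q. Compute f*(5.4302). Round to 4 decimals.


The conjugate exponent q satisfies 1/p + 1/q = 1.
p = 5, so q = 5/(5 - 1) = 1.25
|y|^q = 5.4302^1.25 = 8.2893
f*(5.4302) = 8.2893 / 1.25 = 6.6315


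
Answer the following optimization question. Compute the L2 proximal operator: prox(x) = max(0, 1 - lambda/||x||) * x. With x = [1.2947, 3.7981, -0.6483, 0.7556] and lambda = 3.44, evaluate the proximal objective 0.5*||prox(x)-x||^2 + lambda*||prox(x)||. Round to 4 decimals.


Step 1: Compute ||x||.
||x|| = 4.1344
Step 2: Compute scaling factor.
scale = max(0, 1 - 3.44/4.1344) = 0.168
Step 3: prox(x) = [0.2174, 0.6379, -0.1089, 0.1269]
||prox(x)|| = 0.6944
Step 4: Proximal objective.
0.5*||prox-x||^2 = 5.9168
lambda*||prox|| = 2.3887
Total = 8.3054


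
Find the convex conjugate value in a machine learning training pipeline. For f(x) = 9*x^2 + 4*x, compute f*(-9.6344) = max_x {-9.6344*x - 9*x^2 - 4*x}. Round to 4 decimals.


f*(y) = sup_x {y*x - a*x^2 - b*x} = sup_x {(y-b)*x - a*x^2}
FOC: (y - b) - 2a*x = 0 => x* = (y - b)/(2a)
x* = (-9.6344 - 4)/(2*9) = -0.7575
f*(-9.6344) = (y-b)^2/(4a) = (-9.6344 - 4)^2/(4*9)
= 185.8969/36 = 5.1638


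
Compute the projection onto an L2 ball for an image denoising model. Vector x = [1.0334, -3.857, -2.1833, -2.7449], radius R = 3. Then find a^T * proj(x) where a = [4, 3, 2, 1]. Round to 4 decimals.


Step 1: Compute ||x|| (intermediates to 6 decimals).
||x|| = sqrt(1.0334^2 + (-3.857)^2 + (-2.1833)^2 + (-2.7449)^2) = 5.314663
Step 2: Project.
Since ||x|| > R, scale = R/||x|| = 3/5.314663 = 0.564476, proj(x) = scale * x
proj(x) = [0.583329, -2.177184, -1.23242, -1.54943]
Step 3: Dot product.
a^T * proj(x) = 4*0.583329 + 3*(-2.177184) + 2*(-1.23242) + 1*(-1.54943) = -8.2125


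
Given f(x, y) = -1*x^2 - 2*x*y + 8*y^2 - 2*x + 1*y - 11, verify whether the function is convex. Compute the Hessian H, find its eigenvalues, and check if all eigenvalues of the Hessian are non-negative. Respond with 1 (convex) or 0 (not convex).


The Hessian of f(x,y) = -1*x^2 - 2*x*y + 8*y^2 - 2*x + 1*y - 11 is:
H = [[-2, -2], [-2, 16]]
Trace = -2 + 16 = 14
Determinant = -2*16 - (-2)^2 = -36
Discriminant = (14)^2 - 4*-36 = 340.0
Eigenvalues: lambda_1 = -2.2195, lambda_2 = 16.2195
The function is not convex.

0


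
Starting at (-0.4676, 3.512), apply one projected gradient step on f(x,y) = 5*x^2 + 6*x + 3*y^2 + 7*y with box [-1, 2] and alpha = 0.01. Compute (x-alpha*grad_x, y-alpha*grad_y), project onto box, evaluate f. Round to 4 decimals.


Step 1: Compute gradient at (-0.4676, 3.512).
grad_x = 2*5*-0.4676 + 6 = 1.324
grad_y = 2*3*3.512 + 7 = 28.072
Step 2: Gradient step.
x_raw = -0.4676 - 0.01*1.324 = -0.4808
y_raw = 3.512 - 0.01*28.072 = 3.2313
Step 3: Project onto [-1, 2].
x_proj = clip(-0.4808) = -0.4808
y_proj = clip(3.2313) = 2.0
Step 4: Evaluate f.
f(-0.4808, 2.0) = 24.271


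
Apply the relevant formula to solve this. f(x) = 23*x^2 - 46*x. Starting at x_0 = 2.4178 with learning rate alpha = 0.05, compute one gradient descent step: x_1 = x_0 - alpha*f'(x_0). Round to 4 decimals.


We compute the gradient at x_0 and apply the update.
f'(x) = 46*x - 46
f'(2.4178) = 46*2.4178 - 46 = 65.2188
x_1 = 2.4178 - 0.05*65.2188 = -0.8431


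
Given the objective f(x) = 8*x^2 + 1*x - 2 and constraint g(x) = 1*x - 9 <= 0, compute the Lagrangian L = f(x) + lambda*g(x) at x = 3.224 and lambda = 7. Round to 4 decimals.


Step 1: Evaluate f(x).
f(3.224) = 8*3.224^2 + 1*3.224 - 2 = 84.3774
Step 2: Evaluate g(x).
g(3.224) = 1*3.224 - 9 = -5.776
Step 3: Compute Lagrangian.
L = 84.3774 + 7*-5.776 = 43.9454


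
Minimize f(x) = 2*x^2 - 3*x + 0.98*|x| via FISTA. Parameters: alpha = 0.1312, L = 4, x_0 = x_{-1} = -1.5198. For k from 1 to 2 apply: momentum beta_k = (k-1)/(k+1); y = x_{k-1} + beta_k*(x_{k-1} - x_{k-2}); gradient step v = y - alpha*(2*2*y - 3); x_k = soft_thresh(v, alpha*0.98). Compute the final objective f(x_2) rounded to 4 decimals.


FISTA on f(x) = 2*x^2 - 3*x + 0.98*|x|
L = 4, alpha = 0.1312
Iteration 1: beta = 0.0, y = -1.5198 + 0.0*(-1.5198 + 1.5198) = -1.5198
  grad(y) = -9.0792, v = y - alpha*grad = -0.3286
  prox(v) = soft_thresh(-0.3286, 0.1286) = -0.2
Iteration 2: beta = 0.3333, y = -0.2 + 0.3333*(-0.2 + 1.5198) = 0.2399
  grad(y) = -2.0404, v = y - alpha*grad = 0.5076
  prox(v) = soft_thresh(0.5076, 0.1286) = 0.379
f(x_2) = 2*0.379^2 - 3*0.379 + 0.98*|0.379| = -0.4783


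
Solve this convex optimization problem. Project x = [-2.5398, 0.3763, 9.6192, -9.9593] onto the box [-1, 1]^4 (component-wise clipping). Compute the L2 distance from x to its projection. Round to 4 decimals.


Project each component onto [-1, 1].
clip(-2.5398) = -1.0, clip(0.3763) = 0.3763, clip(9.6192) = 1.0, clip(-9.9593) = -1.0
Projection = [-1.0, 0.3763, 1.0, -1.0]
Squared diffs: [2.371, 0.0, 74.2906, 80.2691]
Distance = sqrt(156.9307) = 12.5272


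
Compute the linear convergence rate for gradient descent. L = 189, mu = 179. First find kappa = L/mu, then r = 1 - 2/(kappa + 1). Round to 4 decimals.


Step 1: Compute the condition number.
kappa = L/mu = 189/179 = 1.0559
Step 2: Compute the convergence rate.
r = 1 - 2/(kappa + 1) = 1 - 2*mu/(L + mu) = (L - mu)/(L + mu) = 10/368 = 0.0272


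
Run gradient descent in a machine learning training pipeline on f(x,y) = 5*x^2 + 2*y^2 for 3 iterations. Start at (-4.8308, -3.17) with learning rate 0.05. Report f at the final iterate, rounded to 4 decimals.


Gradient descent on f(x,y) = 5*x^2 + 2*y^2.
Starting point: (-4.8308, -3.17), alpha = 0.05
Step 1: grad_x = 2*5*-4.8308 = -48.308, grad_y = 2*2*-3.17 = -12.68
  x_1 = -4.8308 - 0.05*-48.308 = -2.4154
  y_1 = -3.17 - 0.05*-12.68 = -2.536
Step 2: grad_x = 2*5*-2.4154 = -24.154, grad_y = 2*2*-2.536 = -10.144
  x_2 = -2.4154 - 0.05*-24.154 = -1.2077
  y_2 = -2.536 - 0.05*-10.144 = -2.0288
Step 3: grad_x = 2*5*-1.2077 = -12.077, grad_y = 2*2*-2.0288 = -8.1152
  x_3 = -1.2077 - 0.05*-12.077 = -0.6039
  y_3 = -2.0288 - 0.05*-8.1152 = -1.623
f(-0.6039, -1.623) = 5*(-0.6039)^2 + 2*(-1.623)^2 = 7.0917


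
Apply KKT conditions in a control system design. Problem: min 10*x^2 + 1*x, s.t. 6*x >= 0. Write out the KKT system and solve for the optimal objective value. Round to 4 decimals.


Step 1: Try lambda = 0 (constraint inactive).
x_unc = -1/(2*10) = -0.05
Check: 6*-0.05 = -0.3 < 0 -- violated!
Step 2: Constraint must be active: 6*x = 0
x* = 0/6 = 0.0
lambda = (2*10*0.0 + 1)/6 = 0.1667
Step 3: Compute optimal value.
f(x*) = 10*0.0^2 + 1*0.0 = 0.0


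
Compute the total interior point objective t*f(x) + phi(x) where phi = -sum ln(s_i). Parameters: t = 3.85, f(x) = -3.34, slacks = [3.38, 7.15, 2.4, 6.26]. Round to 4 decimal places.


Step 1: Compute log-barrier.
ln values: [1.2179, 1.9671, 0.8755, 1.8342]
phi = -(1.2179 + 1.9671 + 0.8755 + 1.8342) = -5.8946
Step 2: Compute augmented objective.
t*f(x) = 3.85*-3.34 = -12.859
Total = -12.859 - 5.8946 = -18.7536


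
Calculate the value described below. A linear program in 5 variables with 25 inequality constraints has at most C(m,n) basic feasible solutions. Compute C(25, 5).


Each vertex corresponds to some choice of n active constraints out of m, so the number of vertices is at most C(m, n) = m! / (n!(m-n)!).
m = 25, n = 5
Numerator: 25 * 24 * 23 * 22 * 21
Denominator: 5! = 120
C(25, 5) = 53130


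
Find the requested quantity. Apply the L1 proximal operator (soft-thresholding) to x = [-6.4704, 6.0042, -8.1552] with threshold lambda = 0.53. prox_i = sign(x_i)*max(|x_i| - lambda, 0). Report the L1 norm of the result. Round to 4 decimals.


Soft-thresholding with lambda = 0.53:
prox(-6.4704) = sign(-6.4704)*max(|-6.4704| - 0.53, 0) = -5.9404
prox(6.0042) = sign(6.0042)*max(|6.0042| - 0.53, 0) = 5.4742
prox(-8.1552) = sign(-8.1552)*max(|-8.1552| - 0.53, 0) = -7.6252
prox(x) = [-5.9404, 5.4742, -7.6252]
||prox(x)||_1 = 5.9404 + 5.4742 + 7.6252 = 19.0398


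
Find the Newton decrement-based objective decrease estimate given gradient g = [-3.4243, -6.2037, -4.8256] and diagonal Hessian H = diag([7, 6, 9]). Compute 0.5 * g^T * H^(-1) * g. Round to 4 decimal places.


Step 1: H is diagonal, so H^(-1) * g = [-0.4892, -1.034, -0.5362].
Step 2: g^T H^(-1) g = sum_i g_i^2 / H_ii
  = (-3.4243)^2/7 + (-6.2037)^2/6 + (-4.8256)^2/9
  = 1.6751 + 6.4143 + 2.5874 = 10.6768
Step 3: Objective decrease = 0.5 * g^T H^(-1) g = 5.3384


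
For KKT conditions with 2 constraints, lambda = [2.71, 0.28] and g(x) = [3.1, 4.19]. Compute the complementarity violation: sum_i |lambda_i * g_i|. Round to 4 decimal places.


KKT complementary slackness check:
lambda_1 * g_1 = 2.71 * 3.1 = 8.401
lambda_2 * g_2 = 0.28 * 4.19 = 1.1732
Total violation = 8.401 + 1.1732 = 9.5742


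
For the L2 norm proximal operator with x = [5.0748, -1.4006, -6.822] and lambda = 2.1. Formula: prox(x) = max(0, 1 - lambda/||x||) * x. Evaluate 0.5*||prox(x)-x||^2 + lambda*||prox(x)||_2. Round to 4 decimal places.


Step 1: Compute ||x||.
||x|| = 8.6171
Step 2: Compute scaling factor.
scale = max(0, 1 - 2.1/8.6171) = 0.7563
Step 3: prox(x) = [3.8381, -1.0593, -5.1595]
||prox(x)|| = 6.5171
Step 4: Proximal objective.
0.5*||prox-x||^2 = 2.205
lambda*||prox|| = 13.6859
Total = 15.891


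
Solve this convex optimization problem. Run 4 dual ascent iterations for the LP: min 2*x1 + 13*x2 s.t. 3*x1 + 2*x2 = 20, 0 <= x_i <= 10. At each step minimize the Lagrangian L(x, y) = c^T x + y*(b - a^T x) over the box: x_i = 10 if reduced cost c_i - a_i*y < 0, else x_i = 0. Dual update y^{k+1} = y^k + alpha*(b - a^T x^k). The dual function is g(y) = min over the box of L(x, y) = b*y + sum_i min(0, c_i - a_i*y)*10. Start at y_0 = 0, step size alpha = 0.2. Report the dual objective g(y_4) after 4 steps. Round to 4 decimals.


Dual ascent for LP: min 2*x1 + 13*x2, 3*x1 + 2*x2 = 20, 0 <= x_i <= 10
Step 1: y^k = 0.0, reduced costs: (2.0, 13.0)
  x^k = (0.0, 0.0), subgradient = b - a^T x = 20.0
  y^{k+1} = 0.0 + 0.2*20.0 = 4.0
Step 2: y^k = 4.0, reduced costs: (-10.0, 5.0)
  x^k = (10.0, 0.0), subgradient = b - a^T x = -10.0
  y^{k+1} = 4.0 + 0.2*-10.0 = 2.0
Step 3: y^k = 2.0, reduced costs: (-4.0, 9.0)
  x^k = (10.0, 0.0), subgradient = b - a^T x = -10.0
  y^{k+1} = 2.0 + 0.2*-10.0 = 0.0
Step 4: y^k = 0.0, reduced costs: (2.0, 13.0)
  x^k = (0.0, 0.0), subgradient = b - a^T x = 20.0
  y^{k+1} = 0.0 + 0.2*20.0 = 4.0
Dual objective at y_4 = 4.0: reduced costs (-10.0, 5.0), box minimizer x = (10.0, 0.0)
g(y_4) = b*y + (c1 - a1*y)*x1 + (c2 - a2*y)*x2 = 20*4.0 + (-10.0)*10.0 + 5.0*0.0 = 80.0 - 100.0 + 0.0 = -20.0


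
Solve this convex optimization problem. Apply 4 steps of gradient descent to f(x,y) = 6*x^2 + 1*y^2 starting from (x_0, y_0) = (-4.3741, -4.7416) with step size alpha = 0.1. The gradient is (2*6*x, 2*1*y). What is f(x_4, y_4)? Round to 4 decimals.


Gradient descent on f(x,y) = 6*x^2 + 1*y^2.
Starting point: (-4.3741, -4.7416), alpha = 0.1
Step 1: grad_x = 2*6*-4.3741 = -52.4892, grad_y = 2*1*-4.7416 = -9.4832
  x_1 = -4.3741 - 0.1*-52.4892 = 0.8748
  y_1 = -4.7416 - 0.1*-9.4832 = -3.7933
Step 2: grad_x = 2*6*0.8748 = 10.4978, grad_y = 2*1*-3.7933 = -7.5866
  x_2 = 0.8748 - 0.1*10.4978 = -0.175
  y_2 = -3.7933 - 0.1*-7.5866 = -3.0346
Step 3: grad_x = 2*6*-0.175 = -2.0996, grad_y = 2*1*-3.0346 = -6.0692
  x_3 = -0.175 - 0.1*-2.0996 = 0.035
  y_3 = -3.0346 - 0.1*-6.0692 = -2.4277
Step 4: grad_x = 2*6*0.035 = 0.4199, grad_y = 2*1*-2.4277 = -4.8554
  x_4 = 0.035 - 0.1*0.4199 = -0.007
  y_4 = -2.4277 - 0.1*-4.8554 = -1.9422
f(-0.007, -1.9422) = 6*(-0.007)^2 + 1*(-1.9422)^2 = 3.7723


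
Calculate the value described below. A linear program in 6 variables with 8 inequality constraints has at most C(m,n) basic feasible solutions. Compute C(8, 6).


Each vertex corresponds to some choice of n active constraints out of m, so the number of vertices is at most C(m, n) = m! / (n!(m-n)!).
m = 8, n = 6
Numerator: 8 * 7 * 6 * 5 * 4 * 3
Denominator: 6! = 720
C(8, 6) = 28


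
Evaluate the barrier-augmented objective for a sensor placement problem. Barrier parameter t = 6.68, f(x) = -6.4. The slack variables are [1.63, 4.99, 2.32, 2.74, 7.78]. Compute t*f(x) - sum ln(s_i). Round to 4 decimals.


Step 1: Compute log-barrier.
ln values: [0.4886, 1.6074, 0.8416, 1.008, 2.0516]
phi = -(0.4886 + 1.6074 + 0.8416 + 1.008 + 2.0516) = -5.9971
Step 2: Compute augmented objective.
t*f(x) = 6.68*-6.4 = -42.752
Total = -42.752 - 5.9971 = -48.7491


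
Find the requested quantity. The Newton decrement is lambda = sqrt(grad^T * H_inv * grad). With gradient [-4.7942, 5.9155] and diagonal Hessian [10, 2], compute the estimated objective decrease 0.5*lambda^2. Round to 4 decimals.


Step 1: H is diagonal, so H^(-1) * g = [-0.4794, 2.9578].
Step 2: g^T H^(-1) g = sum_i g_i^2 / H_ii
  = (-4.7942)^2/10 + (5.9155)^2/2
  = 2.2984 + 17.4966 = 19.795
Step 3: Objective decrease = 0.5 * g^T H^(-1) g = 9.8975


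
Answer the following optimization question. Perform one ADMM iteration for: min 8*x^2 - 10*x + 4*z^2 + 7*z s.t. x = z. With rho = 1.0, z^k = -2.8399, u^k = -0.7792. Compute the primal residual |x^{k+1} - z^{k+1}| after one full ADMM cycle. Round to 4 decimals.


ADMM iteration with rho = 1.0, z^k = -2.8399, u^k = -0.7792
Step 1: x-update.
Minimize 8*x^2 - 10*x + (1.0/2)*(x + 2.8399 - 0.7792)^2
FOC: (2*8 + 1.0)*x = 10 + 1.0*(-2.8399 + 0.7792)
x^{k+1} = 0.467
Step 2: z-update.
Minimize 4*z^2 + 7*z + (1.0/2)*(0.467 - z - 0.7792)^2
FOC: (2*4 + 1.0)*z = -7 + 1.0*(0.467 - 0.7792)
z^{k+1} = -0.8125
Step 3: u-update.
u^{k+1} = -0.7792 + 0.467 + 0.8125 = 0.5003
Step 4: Primal residual = |0.467 + 0.8125| = 1.2795


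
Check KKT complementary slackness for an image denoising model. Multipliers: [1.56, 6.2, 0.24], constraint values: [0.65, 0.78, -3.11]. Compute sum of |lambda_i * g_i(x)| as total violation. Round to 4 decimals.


KKT complementary slackness check:
lambda_1 * g_1 = 1.56 * 0.65 = 1.014
lambda_2 * g_2 = 6.2 * 0.78 = 4.836
lambda_3 * g_3 = 0.24 * -3.11 = -0.7464
Total violation = 1.014 + 4.836 + 0.7464 = 6.5964


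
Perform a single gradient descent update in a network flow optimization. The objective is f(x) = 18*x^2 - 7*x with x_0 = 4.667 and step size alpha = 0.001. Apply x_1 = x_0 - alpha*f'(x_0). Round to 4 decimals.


We compute the gradient at x_0 and apply the update.
f'(x) = 36*x - 7
f'(4.667) = 36*4.667 - 7 = 161.012
x_1 = 4.667 - 0.001*161.012 = 4.506


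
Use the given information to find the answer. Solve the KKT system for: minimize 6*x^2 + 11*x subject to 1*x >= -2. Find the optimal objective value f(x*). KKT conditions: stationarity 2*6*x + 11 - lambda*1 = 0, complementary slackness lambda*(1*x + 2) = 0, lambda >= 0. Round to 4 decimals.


Step 1: Try lambda = 0 (constraint inactive).
Stationarity: 2*6*x + 11 = 0
x* = -11/(2*6) = -11/12 = -0.9167 (rounded; the exact value -11/12 is used below)
Check constraint: 1*-0.9167 = -0.9167 >= -2 -- satisfied.
Step 2: Compute optimal value.
f(x*) = 6*(-11/12)^2 + 11*(-11/12) = -5.0417


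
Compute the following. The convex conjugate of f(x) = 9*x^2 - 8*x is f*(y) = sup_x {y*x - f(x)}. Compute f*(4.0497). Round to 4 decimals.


f*(y) = sup_x {y*x - a*x^2 - b*x} = sup_x {(y-b)*x - a*x^2}
FOC: (y - b) - 2a*x = 0 => x* = (y - b)/(2a)
x* = (4.0497 + 8)/(2*9) = 0.6694
f*(4.0497) = (y-b)^2/(4a) = (4.0497 + 8)^2/(4*9)
= 145.1953/36 = 4.0332


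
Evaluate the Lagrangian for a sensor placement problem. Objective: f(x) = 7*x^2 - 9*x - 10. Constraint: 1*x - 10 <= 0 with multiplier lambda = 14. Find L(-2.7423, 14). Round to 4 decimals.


Step 1: Evaluate f(x).
f(-2.7423) = 7*(-2.7423)^2 - 9*(-2.7423) - 10 = 67.3222
Step 2: Evaluate g(x).
g(-2.7423) = 1*-2.7423 - 10 = -12.7423
Step 3: Compute Lagrangian.
L = 67.3222 + 14*-12.7423 = -111.07


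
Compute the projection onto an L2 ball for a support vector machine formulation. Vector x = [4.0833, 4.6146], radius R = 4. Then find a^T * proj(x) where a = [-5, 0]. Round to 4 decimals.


Step 1: Compute ||x|| (intermediates to 6 decimals).
||x|| = sqrt(4.0833^2 + 4.6146^2) = 6.161808
Step 2: Project.
Since ||x|| > R, scale = R/||x|| = 4/6.161808 = 0.64916, proj(x) = scale * x
proj(x) = [2.650715, 2.995614]
Step 3: Dot product.
a^T * proj(x) = -5*2.650715 + 0*2.995614 = -13.2536


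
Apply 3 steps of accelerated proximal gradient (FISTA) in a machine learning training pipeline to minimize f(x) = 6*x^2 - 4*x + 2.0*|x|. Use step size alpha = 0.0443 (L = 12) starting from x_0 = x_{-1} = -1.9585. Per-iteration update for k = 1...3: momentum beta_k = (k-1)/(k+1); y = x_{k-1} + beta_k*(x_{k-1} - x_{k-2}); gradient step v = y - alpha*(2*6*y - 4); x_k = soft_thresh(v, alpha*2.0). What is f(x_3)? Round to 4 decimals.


FISTA on f(x) = 6*x^2 - 4*x + 2.0*|x|
L = 12, alpha = 0.0443
Iteration 1: beta = 0.0, y = -1.9585 + 0.0*(-1.9585 + 1.9585) = -1.9585
  grad(y) = -27.502, v = y - alpha*grad = -0.7402
  prox(v) = soft_thresh(-0.7402, 0.0886) = -0.6516
Iteration 2: beta = 0.3333, y = -0.6516 + 0.3333*(-0.6516 + 1.9585) = -0.2159
  grad(y) = -6.591, v = y - alpha*grad = 0.0761
  prox(v) = soft_thresh(0.0761, 0.0886) = 0.0
Iteration 3: beta = 0.5, y = 0.0 + 0.5*(0.0 + 0.6516) = 0.3258
  grad(y) = -0.0906, v = y - alpha*grad = 0.3298
  prox(v) = soft_thresh(0.3298, 0.0886) = 0.2412
f(x_3) = 6*0.2412^2 - 4*0.2412 + 2.0*|0.2412| = -0.1333


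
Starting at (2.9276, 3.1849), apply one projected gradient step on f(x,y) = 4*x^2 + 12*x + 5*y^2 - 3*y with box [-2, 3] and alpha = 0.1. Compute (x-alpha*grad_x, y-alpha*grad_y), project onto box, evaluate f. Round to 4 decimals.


Step 1: Compute gradient at (2.9276, 3.1849).
grad_x = 2*4*2.9276 + 12 = 35.4208
grad_y = 2*5*3.1849 - 3 = 28.849
Step 2: Gradient step.
x_raw = 2.9276 - 0.1*35.4208 = -0.6145
y_raw = 3.1849 - 0.1*28.849 = 0.3
Step 3: Project onto [-2, 3].
x_proj = clip(-0.6145) = -0.6145
y_proj = clip(0.3) = 0.3
Step 4: Evaluate f.
f(-0.6145, 0.3) = -6.3134


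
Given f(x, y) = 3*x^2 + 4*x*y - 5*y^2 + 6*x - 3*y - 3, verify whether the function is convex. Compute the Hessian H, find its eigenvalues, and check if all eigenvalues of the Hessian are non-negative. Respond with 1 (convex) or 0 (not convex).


The Hessian of f(x,y) = 3*x^2 + 4*x*y - 5*y^2 + 6*x - 3*y - 3 is:
H = [[6, 4], [4, -10]]
Trace = 6 - 10 = -4
Determinant = 6*-10 - (4)^2 = -76
Discriminant = (-4)^2 - 4*-76 = 320.0
Eigenvalues: lambda_1 = -10.9443, lambda_2 = 6.9443
The function is not convex.

0


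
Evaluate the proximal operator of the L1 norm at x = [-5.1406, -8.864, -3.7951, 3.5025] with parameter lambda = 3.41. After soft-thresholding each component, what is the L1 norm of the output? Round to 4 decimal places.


Soft-thresholding with lambda = 3.41:
prox(-5.1406) = sign(-5.1406)*max(|-5.1406| - 3.41, 0) = -1.7306
prox(-8.864) = sign(-8.864)*max(|-8.864| - 3.41, 0) = -5.454
prox(-3.7951) = sign(-3.7951)*max(|-3.7951| - 3.41, 0) = -0.3851
prox(3.5025) = sign(3.5025)*max(|3.5025| - 3.41, 0) = 0.0925
prox(x) = [-1.7306, -5.454, -0.3851, 0.0925]
||prox(x)||_1 = 1.7306 + 5.454 + 0.3851 + 0.0925 = 7.6622


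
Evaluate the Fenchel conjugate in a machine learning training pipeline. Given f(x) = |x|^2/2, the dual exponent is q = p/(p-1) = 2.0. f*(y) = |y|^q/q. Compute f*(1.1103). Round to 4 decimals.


The conjugate exponent q satisfies 1/p + 1/q = 1.
p = 2, so q = 2/(2 - 1) = 2.0
|y|^q = 1.1103^2.0 = 1.2328
f*(1.1103) = 1.2328 / 2.0 = 0.6164


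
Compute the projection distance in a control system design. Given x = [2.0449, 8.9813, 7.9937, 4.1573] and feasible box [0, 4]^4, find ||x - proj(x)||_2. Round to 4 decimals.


Project each component onto [0, 4].
clip(2.0449) = 2.0449, clip(8.9813) = 4.0, clip(7.9937) = 4.0, clip(4.1573) = 4.0
Projection = [2.0449, 4.0, 4.0, 4.0]
Squared diffs: [0.0, 24.8133, 15.9496, 0.0247]
Distance = sqrt(40.7876) = 6.3865


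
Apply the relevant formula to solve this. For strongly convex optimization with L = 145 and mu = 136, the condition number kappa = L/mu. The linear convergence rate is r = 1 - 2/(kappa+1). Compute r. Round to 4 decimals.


Step 1: Compute the condition number.
kappa = L/mu = 145/136 = 1.0662
Step 2: Compute the convergence rate.
r = 1 - 2/(kappa + 1) = 1 - 2*mu/(L + mu) = (L - mu)/(L + mu) = 9/281 = 0.032


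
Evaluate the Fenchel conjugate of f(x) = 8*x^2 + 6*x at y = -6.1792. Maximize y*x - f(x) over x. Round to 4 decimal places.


f*(y) = sup_x {y*x - a*x^2 - b*x} = sup_x {(y-b)*x - a*x^2}
FOC: (y - b) - 2a*x = 0 => x* = (y - b)/(2a)
x* = (-6.1792 - 6)/(2*8) = -0.7612
f*(-6.1792) = (y-b)^2/(4a) = (-6.1792 - 6)^2/(4*8)
= 148.3329/32 = 4.6354


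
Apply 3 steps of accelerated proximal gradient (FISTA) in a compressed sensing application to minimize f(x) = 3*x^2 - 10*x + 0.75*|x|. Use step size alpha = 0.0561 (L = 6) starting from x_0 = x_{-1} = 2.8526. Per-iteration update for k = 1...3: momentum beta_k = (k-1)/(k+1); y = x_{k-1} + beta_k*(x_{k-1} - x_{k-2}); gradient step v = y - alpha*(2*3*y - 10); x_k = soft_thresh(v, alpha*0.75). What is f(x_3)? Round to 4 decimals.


FISTA on f(x) = 3*x^2 - 10*x + 0.75*|x|
L = 6, alpha = 0.0561
Iteration 1: beta = 0.0, y = 2.8526 + 0.0*(2.8526 - 2.8526) = 2.8526
  grad(y) = 7.1156, v = y - alpha*grad = 2.4534
  prox(v) = soft_thresh(2.4534, 0.0421) = 2.4113
Iteration 2: beta = 0.3333, y = 2.4113 + 0.3333*(2.4113 - 2.8526) = 2.2643
  grad(y) = 3.5855, v = y - alpha*grad = 2.0631
  prox(v) = soft_thresh(2.0631, 0.0421) = 2.021
Iteration 3: beta = 0.5, y = 2.021 + 0.5*(2.021 - 2.4113) = 1.8259
  grad(y) = 0.9553, v = y - alpha*grad = 1.7723
  prox(v) = soft_thresh(1.7723, 0.0421) = 1.7302
f(x_3) = 3*1.7302^2 - 10*1.7302 + 0.75*|1.7302| = -7.0236
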